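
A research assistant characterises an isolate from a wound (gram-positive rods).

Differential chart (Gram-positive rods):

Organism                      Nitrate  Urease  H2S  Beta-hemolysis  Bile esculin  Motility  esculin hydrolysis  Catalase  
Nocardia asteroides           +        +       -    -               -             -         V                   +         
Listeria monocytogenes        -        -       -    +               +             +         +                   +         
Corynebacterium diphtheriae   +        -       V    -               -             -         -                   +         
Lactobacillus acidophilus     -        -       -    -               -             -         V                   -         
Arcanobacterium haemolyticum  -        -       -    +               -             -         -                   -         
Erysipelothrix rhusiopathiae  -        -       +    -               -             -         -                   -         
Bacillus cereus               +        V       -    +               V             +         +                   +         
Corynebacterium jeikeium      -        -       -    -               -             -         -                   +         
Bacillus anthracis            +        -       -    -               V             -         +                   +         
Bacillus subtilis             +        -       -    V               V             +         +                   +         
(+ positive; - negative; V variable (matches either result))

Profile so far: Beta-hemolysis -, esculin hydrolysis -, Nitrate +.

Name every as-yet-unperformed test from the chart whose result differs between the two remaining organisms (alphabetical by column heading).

Urease

esculin hydrolysis -: excludes Listeria monocytogenes, Bacillus cereus, Bacillus anthracis, Bacillus subtilis — 6 left.
Nitrate +: excludes Lactobacillus acidophilus, Arcanobacterium haemolyticum, Erysipelothrix rhusiopathiae, Corynebacterium jeikeium — 2 left.
Beta-hemolysis -: all 2 remaining candidates are consistent.
Two candidates remain: Corynebacterium diphtheriae and Nocardia asteroides.
  Urease: Corynebacterium diphtheriae -, Nocardia asteroides + — discriminates.
  H2S: V vs - — variable for at least one, does not separate.
  Bile esculin: - vs - — same for both, does not separate.
  Motility: - vs - — same for both, does not separate.
  Catalase: + vs + — same for both, does not separate.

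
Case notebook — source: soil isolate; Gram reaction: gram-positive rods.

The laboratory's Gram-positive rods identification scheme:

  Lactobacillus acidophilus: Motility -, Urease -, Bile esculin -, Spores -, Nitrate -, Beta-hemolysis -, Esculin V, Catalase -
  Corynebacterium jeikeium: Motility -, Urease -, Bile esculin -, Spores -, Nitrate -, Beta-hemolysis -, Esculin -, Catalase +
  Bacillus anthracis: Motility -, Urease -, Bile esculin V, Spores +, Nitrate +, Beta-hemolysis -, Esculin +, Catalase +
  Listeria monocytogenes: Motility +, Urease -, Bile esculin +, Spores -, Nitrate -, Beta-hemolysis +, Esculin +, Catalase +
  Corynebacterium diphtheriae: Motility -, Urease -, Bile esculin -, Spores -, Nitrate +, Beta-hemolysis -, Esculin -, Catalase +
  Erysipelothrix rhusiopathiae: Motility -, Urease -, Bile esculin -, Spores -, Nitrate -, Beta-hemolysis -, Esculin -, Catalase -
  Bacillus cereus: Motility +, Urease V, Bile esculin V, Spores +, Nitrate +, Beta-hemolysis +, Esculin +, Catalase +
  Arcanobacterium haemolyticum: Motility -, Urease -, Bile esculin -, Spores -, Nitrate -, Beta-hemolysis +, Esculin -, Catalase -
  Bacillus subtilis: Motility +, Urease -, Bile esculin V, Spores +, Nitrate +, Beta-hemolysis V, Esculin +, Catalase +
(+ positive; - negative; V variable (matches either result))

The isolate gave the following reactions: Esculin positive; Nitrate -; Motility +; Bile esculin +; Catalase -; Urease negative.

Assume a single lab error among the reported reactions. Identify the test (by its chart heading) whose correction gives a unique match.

Catalase

As reported, no row in the chart matches all 6 reactions.
Reversing Urease → still no organism matches.
Reversing Nitrate → still no organism matches.
Reversing Motility → still no organism matches.
Reversing Catalase (to +) → unique match: Listeria monocytogenes.
Reversing Esculin → still no organism matches.
Reversing Bile esculin → still no organism matches.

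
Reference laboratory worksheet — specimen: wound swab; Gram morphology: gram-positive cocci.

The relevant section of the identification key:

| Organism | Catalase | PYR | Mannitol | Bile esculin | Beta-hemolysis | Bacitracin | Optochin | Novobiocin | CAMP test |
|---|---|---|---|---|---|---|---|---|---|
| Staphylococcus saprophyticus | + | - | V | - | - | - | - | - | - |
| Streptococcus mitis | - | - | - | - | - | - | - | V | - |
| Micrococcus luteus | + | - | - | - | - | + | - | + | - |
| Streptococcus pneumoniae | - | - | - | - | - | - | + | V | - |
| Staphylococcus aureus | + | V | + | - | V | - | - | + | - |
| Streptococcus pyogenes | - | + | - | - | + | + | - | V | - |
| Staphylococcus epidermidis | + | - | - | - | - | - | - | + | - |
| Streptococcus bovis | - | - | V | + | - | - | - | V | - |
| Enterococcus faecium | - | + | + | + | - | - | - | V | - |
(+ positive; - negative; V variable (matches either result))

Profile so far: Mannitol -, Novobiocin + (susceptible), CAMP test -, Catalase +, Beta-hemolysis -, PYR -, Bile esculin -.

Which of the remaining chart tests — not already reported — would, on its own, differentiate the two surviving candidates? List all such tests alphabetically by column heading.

PYR -: excludes Streptococcus pyogenes, Enterococcus faecium — 7 left.
Mannitol -: excludes Staphylococcus aureus — 6 left.
Beta-hemolysis -: all 6 remaining candidates are consistent.
Bile esculin -: excludes Streptococcus bovis — 5 left.
Catalase +: excludes Streptococcus mitis, Streptococcus pneumoniae — 3 left.
CAMP test -: all 3 remaining candidates are consistent.
Novobiocin +: excludes Staphylococcus saprophyticus — 2 left.
Two candidates remain: Micrococcus luteus and Staphylococcus epidermidis.
  Bacitracin: Micrococcus luteus +, Staphylococcus epidermidis - — discriminates.
  Optochin: - vs - — same for both, does not separate.

Bacitracin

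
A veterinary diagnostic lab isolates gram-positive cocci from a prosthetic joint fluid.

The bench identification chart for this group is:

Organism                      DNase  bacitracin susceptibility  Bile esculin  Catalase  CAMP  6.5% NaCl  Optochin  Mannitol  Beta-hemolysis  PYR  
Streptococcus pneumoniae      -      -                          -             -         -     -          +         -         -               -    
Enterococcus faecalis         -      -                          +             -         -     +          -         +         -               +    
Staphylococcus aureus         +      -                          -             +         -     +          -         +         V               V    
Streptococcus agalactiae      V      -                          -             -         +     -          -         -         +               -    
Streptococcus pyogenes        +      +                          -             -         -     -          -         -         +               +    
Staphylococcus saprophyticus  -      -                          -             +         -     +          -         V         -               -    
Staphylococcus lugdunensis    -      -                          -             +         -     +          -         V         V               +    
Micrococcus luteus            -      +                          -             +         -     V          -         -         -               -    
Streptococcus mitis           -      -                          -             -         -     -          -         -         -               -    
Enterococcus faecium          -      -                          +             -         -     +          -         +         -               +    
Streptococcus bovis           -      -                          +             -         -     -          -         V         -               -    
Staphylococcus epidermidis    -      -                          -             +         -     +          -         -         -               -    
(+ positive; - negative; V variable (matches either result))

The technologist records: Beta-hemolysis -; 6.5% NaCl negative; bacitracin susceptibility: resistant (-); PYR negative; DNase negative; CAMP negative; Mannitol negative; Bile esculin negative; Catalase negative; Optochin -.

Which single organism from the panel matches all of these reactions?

PYR -: excludes Enterococcus faecalis, Streptococcus pyogenes, Staphylococcus lugdunensis, Enterococcus faecium — 8 left.
DNase -: excludes Staphylococcus aureus — 7 left.
Bile esculin -: excludes Streptococcus bovis — 6 left.
Beta-hemolysis -: excludes Streptococcus agalactiae — 5 left.
Catalase -: excludes Staphylococcus saprophyticus, Micrococcus luteus, Staphylococcus epidermidis — 2 left.
bacitracin susceptibility -: all 2 remaining candidates are consistent.
Optochin -: excludes Streptococcus pneumoniae — 1 left.
CAMP -: the one remaining candidate is consistent.
6.5% NaCl -: the one remaining candidate is consistent.
Mannitol -: the one remaining candidate is consistent.

Streptococcus mitis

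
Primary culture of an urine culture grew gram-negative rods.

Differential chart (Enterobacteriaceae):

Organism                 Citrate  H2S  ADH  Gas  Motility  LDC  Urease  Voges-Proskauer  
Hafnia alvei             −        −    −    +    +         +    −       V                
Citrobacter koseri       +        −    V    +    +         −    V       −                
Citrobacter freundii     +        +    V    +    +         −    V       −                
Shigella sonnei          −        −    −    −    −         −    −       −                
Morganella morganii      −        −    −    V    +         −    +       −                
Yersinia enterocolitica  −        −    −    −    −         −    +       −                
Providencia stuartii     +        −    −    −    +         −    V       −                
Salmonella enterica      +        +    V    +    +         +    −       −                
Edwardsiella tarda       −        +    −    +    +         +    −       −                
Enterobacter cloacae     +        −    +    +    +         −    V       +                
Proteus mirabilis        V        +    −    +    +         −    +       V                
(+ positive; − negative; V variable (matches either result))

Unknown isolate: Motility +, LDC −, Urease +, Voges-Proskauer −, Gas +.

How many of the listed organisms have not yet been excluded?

4

Urease +: excludes Hafnia alvei, Shigella sonnei, Salmonella enterica, Edwardsiella tarda — 7 left.
Voges-Proskauer −: excludes Enterobacter cloacae — 6 left.
Motility +: excludes Yersinia enterocolitica — 5 left.
LDC −: all 5 remaining candidates are consistent.
Gas +: excludes Providencia stuartii — 4 left.
Still consistent: Citrobacter freundii, Citrobacter koseri, Morganella morganii, Proteus mirabilis.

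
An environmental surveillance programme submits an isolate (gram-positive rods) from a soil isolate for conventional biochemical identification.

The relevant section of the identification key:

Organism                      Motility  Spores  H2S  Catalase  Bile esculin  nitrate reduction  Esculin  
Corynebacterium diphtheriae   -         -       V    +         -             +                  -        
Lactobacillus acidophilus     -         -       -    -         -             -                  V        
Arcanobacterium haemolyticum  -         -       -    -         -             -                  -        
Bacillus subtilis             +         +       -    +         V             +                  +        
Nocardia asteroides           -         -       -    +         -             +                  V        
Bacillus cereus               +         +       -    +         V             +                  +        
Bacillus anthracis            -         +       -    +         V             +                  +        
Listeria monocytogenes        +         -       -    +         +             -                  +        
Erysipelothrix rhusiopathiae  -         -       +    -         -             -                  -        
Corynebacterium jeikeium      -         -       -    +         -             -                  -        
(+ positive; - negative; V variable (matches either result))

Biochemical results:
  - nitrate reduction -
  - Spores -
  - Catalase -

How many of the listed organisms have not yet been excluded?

Catalase -: excludes 7 organisms — 3 left.
Spores -: all 3 remaining candidates are consistent.
nitrate reduction -: all 3 remaining candidates are consistent.
Still consistent: Arcanobacterium haemolyticum, Erysipelothrix rhusiopathiae, Lactobacillus acidophilus.

3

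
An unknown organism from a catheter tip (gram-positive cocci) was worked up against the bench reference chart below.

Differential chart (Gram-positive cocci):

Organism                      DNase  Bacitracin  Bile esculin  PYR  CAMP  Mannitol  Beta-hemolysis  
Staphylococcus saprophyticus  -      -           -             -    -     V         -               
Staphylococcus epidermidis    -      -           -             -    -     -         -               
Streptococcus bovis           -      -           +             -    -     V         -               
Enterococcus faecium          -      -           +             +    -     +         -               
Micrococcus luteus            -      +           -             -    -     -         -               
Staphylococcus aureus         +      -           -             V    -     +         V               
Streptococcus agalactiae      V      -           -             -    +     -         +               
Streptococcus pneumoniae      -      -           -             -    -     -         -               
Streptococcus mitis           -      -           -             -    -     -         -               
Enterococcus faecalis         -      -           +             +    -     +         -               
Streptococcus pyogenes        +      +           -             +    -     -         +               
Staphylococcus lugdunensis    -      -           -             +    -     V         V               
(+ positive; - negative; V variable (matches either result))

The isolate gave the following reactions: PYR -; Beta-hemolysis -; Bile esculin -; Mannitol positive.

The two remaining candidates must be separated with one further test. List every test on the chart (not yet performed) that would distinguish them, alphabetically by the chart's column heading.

PYR -: excludes Enterococcus faecium, Enterococcus faecalis, Streptococcus pyogenes, Staphylococcus lugdunensis — 8 left.
Mannitol +: excludes 5 organisms — 3 left.
Beta-hemolysis -: all 3 remaining candidates are consistent.
Bile esculin -: excludes Streptococcus bovis — 2 left.
Two candidates remain: Staphylococcus aureus and Staphylococcus saprophyticus.
  DNase: Staphylococcus aureus +, Staphylococcus saprophyticus - — discriminates.
  Bacitracin: - vs - — same for both, does not separate.
  CAMP: - vs - — same for both, does not separate.

DNase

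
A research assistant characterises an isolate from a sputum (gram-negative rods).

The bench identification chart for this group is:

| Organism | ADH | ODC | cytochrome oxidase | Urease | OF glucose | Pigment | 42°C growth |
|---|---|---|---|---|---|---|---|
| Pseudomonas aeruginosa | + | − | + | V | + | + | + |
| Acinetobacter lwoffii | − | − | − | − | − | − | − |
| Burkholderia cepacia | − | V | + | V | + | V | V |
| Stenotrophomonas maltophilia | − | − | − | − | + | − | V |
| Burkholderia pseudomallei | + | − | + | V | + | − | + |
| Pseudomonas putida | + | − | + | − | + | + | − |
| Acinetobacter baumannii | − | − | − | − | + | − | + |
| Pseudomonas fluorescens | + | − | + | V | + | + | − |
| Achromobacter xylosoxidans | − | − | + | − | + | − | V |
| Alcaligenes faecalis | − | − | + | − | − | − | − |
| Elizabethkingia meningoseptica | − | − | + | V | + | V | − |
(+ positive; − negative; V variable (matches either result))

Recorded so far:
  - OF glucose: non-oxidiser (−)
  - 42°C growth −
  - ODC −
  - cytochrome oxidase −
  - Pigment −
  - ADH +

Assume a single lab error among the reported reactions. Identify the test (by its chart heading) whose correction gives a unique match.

ADH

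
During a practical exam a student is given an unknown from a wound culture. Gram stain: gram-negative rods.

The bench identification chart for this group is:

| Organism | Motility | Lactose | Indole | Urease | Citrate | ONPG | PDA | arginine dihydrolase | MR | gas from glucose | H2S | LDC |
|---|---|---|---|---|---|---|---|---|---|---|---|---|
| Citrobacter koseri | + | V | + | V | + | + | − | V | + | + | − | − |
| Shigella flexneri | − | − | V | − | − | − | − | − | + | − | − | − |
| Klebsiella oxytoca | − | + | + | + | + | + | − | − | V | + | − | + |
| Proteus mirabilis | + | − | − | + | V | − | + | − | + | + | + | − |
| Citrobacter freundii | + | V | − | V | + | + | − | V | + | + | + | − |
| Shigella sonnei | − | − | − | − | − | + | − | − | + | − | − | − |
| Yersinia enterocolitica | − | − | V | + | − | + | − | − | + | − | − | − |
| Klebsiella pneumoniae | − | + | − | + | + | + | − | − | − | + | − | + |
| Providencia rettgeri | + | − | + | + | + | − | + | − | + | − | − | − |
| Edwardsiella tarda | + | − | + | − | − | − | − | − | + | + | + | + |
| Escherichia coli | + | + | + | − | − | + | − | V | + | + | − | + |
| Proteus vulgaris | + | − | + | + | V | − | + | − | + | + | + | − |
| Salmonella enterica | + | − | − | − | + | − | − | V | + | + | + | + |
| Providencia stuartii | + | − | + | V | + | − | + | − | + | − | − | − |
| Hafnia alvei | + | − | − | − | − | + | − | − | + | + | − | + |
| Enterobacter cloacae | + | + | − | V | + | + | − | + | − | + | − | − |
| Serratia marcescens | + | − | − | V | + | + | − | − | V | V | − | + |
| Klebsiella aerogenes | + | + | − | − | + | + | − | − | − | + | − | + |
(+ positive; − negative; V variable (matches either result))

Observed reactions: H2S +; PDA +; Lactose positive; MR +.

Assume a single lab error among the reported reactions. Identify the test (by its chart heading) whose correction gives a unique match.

PDA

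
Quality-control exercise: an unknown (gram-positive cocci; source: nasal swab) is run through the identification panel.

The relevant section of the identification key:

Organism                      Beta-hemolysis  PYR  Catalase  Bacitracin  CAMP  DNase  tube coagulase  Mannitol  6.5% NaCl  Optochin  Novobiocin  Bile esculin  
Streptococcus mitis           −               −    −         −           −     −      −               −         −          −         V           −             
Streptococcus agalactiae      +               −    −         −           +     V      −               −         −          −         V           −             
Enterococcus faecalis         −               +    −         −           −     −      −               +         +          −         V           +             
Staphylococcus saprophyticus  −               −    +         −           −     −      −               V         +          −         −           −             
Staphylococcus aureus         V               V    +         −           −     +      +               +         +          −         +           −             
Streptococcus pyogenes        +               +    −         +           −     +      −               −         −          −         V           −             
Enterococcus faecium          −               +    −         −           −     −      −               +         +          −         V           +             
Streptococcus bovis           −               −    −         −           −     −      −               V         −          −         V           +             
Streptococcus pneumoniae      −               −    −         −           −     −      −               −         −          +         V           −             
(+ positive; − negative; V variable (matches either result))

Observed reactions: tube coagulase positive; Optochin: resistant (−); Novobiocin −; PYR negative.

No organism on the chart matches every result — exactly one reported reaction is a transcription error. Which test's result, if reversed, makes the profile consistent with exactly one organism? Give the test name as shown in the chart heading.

As reported, no row in the chart matches all 4 reactions.
Reversing Optochin → still no organism matches.
Reversing Novobiocin (to +) → unique match: Staphylococcus aureus.
Reversing tube coagulase → 4 organisms match (not unique).
Reversing PYR → still no organism matches.

Novobiocin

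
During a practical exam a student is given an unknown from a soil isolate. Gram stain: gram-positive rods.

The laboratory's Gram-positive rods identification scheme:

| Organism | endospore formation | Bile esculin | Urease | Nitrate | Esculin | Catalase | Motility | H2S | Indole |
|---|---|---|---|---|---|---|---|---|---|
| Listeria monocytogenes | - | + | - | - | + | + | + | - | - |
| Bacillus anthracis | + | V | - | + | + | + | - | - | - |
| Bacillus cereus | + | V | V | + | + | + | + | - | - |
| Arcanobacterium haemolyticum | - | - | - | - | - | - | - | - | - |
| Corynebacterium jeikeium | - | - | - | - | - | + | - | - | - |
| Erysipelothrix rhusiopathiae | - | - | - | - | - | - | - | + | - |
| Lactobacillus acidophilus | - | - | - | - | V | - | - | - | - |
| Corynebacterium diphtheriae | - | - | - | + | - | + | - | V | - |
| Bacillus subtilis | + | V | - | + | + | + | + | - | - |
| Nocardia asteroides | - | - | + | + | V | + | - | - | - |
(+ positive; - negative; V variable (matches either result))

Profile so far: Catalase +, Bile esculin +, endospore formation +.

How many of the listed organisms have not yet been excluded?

3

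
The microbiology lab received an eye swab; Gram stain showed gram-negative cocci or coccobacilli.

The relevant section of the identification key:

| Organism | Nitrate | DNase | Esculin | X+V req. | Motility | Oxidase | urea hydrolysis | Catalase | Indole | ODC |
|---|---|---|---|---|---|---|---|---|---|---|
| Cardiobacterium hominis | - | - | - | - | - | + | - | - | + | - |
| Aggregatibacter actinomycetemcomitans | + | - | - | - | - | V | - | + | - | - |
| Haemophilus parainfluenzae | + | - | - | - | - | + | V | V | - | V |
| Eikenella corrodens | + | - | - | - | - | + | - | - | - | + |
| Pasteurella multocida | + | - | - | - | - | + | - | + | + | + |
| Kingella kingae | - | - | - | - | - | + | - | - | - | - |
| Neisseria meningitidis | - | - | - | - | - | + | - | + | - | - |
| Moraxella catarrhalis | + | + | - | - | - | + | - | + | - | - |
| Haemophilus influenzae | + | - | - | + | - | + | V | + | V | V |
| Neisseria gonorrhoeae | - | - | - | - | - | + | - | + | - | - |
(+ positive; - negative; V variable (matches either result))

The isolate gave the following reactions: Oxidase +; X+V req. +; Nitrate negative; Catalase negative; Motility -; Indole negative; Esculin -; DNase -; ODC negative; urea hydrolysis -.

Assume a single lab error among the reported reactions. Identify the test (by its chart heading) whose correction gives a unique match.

As reported, no row in the chart matches all 10 reactions.
Reversing Oxidase → still no organism matches.
Reversing DNase → still no organism matches.
Reversing ODC → still no organism matches.
Reversing Esculin → still no organism matches.
Reversing Nitrate → still no organism matches.
Reversing Indole → still no organism matches.
Reversing Motility → still no organism matches.
Reversing urea hydrolysis → still no organism matches.
Reversing Catalase → still no organism matches.
Reversing X+V req. (to -) → unique match: Kingella kingae.

X+V req.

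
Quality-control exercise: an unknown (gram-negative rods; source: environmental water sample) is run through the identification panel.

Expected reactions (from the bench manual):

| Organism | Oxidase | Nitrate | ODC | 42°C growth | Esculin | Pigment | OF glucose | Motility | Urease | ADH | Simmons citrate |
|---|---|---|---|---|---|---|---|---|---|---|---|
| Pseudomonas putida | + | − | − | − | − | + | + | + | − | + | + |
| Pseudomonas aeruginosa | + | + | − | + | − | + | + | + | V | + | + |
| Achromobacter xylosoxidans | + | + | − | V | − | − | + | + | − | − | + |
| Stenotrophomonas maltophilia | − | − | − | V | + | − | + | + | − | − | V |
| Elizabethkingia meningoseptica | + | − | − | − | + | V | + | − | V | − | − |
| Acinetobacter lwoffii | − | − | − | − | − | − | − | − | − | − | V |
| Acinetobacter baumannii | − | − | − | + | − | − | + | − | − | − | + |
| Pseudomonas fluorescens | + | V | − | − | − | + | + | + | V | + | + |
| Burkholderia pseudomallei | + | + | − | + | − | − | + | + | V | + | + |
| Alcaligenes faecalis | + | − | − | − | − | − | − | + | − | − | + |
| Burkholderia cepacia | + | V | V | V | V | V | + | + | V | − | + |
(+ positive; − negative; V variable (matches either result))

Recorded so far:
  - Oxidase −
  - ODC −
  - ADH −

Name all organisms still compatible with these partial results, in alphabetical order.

Acinetobacter baumannii, Acinetobacter lwoffii, Stenotrophomonas maltophilia

ADH −: excludes Pseudomonas putida, Pseudomonas aeruginosa, Pseudomonas fluorescens, Burkholderia pseudomallei — 7 left.
Oxidase −: excludes Achromobacter xylosoxidans, Elizabethkingia meningoseptica, Alcaligenes faecalis, Burkholderia cepacia — 3 left.
ODC −: all 3 remaining candidates are consistent.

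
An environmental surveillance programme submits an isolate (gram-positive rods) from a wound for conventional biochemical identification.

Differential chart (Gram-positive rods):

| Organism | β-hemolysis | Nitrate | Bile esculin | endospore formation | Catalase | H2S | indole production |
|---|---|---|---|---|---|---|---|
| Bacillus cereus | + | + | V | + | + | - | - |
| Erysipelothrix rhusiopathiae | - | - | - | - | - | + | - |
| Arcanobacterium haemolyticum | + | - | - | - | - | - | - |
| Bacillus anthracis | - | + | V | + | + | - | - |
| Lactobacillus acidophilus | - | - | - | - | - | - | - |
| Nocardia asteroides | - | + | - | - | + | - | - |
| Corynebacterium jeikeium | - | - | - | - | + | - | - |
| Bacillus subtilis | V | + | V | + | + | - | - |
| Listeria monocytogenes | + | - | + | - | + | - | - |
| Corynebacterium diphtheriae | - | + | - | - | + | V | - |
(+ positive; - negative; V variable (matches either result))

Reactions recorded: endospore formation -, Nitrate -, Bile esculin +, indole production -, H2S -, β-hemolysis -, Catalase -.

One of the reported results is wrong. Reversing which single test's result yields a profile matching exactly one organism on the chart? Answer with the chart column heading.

Bile esculin

As reported, no row in the chart matches all 7 reactions.
Reversing Nitrate → still no organism matches.
Reversing β-hemolysis → still no organism matches.
Reversing Bile esculin (to -) → unique match: Lactobacillus acidophilus.
Reversing indole production → still no organism matches.
Reversing endospore formation → still no organism matches.
Reversing H2S → still no organism matches.
Reversing Catalase → still no organism matches.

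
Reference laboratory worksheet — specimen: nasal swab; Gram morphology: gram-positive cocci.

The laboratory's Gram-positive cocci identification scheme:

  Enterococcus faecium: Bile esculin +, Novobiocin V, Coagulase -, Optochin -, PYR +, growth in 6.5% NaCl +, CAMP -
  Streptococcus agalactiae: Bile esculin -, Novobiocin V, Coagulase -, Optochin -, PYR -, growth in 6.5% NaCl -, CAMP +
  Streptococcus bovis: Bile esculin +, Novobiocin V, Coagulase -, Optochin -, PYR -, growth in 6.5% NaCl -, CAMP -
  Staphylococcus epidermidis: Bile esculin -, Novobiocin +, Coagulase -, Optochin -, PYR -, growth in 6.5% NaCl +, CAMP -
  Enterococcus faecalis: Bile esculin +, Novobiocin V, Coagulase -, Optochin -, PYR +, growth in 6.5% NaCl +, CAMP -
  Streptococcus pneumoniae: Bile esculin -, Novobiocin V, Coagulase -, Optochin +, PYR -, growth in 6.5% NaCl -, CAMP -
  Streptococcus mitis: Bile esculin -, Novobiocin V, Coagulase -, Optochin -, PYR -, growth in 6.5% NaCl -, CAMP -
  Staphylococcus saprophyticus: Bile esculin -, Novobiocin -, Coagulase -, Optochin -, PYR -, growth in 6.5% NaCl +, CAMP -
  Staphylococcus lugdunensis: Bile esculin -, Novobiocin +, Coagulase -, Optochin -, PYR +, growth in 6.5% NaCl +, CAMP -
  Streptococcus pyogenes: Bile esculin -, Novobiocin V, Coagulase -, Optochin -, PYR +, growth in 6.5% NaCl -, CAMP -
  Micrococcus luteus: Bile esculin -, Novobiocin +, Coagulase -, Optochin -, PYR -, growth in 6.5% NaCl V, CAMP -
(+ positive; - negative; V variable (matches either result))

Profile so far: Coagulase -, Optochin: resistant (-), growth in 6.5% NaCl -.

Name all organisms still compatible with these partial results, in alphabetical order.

Micrococcus luteus, Streptococcus agalactiae, Streptococcus bovis, Streptococcus mitis, Streptococcus pyogenes

growth in 6.5% NaCl -: excludes 5 organisms — 6 left.
Coagulase -: all 6 remaining candidates are consistent.
Optochin -: excludes Streptococcus pneumoniae — 5 left.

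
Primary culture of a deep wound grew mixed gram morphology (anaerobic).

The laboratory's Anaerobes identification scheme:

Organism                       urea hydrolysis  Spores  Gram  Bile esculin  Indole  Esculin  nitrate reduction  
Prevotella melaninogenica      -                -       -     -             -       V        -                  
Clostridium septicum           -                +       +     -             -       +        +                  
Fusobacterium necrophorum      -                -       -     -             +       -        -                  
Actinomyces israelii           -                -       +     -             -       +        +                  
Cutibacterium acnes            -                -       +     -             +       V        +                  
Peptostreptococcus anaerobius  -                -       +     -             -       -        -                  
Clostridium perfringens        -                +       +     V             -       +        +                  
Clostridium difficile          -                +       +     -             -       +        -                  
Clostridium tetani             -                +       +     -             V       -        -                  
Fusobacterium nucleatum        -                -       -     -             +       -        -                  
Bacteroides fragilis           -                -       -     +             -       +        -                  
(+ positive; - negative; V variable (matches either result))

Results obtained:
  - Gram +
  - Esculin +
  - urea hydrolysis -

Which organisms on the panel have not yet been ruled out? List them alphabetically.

Actinomyces israelii, Clostridium difficile, Clostridium perfringens, Clostridium septicum, Cutibacterium acnes

urea hydrolysis -: all 11 remaining candidates are consistent.
Esculin +: excludes Fusobacterium necrophorum, Peptostreptococcus anaerobius, Clostridium tetani, Fusobacterium nucleatum — 7 left.
Gram +: excludes Prevotella melaninogenica, Bacteroides fragilis — 5 left.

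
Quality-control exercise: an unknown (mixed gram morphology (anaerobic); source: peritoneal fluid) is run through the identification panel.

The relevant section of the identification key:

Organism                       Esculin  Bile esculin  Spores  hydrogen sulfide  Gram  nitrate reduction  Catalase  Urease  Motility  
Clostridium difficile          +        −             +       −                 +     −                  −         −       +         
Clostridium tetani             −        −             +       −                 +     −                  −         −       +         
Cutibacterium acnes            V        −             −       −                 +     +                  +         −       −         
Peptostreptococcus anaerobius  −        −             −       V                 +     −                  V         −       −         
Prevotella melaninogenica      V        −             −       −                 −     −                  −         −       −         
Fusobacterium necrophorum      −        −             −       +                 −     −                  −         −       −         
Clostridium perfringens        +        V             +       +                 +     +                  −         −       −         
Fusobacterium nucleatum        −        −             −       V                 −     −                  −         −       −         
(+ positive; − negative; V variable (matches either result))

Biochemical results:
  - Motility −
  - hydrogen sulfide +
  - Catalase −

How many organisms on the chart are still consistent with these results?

4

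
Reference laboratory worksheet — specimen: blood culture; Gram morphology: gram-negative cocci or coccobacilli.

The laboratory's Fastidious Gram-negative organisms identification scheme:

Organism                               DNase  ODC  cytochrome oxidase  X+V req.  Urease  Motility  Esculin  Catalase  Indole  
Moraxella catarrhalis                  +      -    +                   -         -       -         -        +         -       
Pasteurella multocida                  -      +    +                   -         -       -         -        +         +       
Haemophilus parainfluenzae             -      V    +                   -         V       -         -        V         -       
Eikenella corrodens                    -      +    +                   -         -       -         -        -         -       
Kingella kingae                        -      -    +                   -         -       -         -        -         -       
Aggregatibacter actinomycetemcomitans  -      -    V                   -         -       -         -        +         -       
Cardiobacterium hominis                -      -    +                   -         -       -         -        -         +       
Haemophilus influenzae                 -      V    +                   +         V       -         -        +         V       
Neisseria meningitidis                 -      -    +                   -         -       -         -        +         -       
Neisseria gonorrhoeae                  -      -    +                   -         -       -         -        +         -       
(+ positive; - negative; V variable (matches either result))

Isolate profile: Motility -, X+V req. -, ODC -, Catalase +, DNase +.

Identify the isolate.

DNase +: excludes 9 organisms — 1 left.
X+V req. -: the one remaining candidate is consistent.
ODC -: the one remaining candidate is consistent.
Catalase +: the one remaining candidate is consistent.
Motility -: the one remaining candidate is consistent.

Moraxella catarrhalis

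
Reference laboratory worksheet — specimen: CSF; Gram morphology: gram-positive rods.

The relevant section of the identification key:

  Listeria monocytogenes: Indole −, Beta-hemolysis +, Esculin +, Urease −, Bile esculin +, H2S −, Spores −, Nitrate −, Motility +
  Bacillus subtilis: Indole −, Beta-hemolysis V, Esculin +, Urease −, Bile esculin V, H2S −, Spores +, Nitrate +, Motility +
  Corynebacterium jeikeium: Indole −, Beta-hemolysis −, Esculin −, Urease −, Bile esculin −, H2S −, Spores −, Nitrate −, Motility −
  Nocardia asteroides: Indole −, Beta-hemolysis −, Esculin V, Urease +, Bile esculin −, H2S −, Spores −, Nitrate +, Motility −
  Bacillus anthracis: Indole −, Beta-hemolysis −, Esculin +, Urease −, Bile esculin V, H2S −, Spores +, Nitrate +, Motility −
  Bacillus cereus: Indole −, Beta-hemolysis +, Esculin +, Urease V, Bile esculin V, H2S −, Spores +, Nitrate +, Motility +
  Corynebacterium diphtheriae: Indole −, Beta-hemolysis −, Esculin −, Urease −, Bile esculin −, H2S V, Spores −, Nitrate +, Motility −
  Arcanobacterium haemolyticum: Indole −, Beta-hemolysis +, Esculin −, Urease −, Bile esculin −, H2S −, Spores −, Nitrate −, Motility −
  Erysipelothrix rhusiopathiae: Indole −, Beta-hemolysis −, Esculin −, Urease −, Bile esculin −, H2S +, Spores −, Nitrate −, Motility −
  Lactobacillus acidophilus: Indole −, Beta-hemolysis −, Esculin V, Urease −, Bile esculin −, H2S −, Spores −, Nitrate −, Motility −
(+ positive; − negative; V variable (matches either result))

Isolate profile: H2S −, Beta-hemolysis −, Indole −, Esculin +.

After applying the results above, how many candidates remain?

4

Beta-hemolysis −: excludes Listeria monocytogenes, Bacillus cereus, Arcanobacterium haemolyticum — 7 left.
Indole −: all 7 remaining candidates are consistent.
H2S −: excludes Erysipelothrix rhusiopathiae — 6 left.
Esculin +: excludes Corynebacterium jeikeium, Corynebacterium diphtheriae — 4 left.
Still consistent: Bacillus anthracis, Bacillus subtilis, Lactobacillus acidophilus, Nocardia asteroides.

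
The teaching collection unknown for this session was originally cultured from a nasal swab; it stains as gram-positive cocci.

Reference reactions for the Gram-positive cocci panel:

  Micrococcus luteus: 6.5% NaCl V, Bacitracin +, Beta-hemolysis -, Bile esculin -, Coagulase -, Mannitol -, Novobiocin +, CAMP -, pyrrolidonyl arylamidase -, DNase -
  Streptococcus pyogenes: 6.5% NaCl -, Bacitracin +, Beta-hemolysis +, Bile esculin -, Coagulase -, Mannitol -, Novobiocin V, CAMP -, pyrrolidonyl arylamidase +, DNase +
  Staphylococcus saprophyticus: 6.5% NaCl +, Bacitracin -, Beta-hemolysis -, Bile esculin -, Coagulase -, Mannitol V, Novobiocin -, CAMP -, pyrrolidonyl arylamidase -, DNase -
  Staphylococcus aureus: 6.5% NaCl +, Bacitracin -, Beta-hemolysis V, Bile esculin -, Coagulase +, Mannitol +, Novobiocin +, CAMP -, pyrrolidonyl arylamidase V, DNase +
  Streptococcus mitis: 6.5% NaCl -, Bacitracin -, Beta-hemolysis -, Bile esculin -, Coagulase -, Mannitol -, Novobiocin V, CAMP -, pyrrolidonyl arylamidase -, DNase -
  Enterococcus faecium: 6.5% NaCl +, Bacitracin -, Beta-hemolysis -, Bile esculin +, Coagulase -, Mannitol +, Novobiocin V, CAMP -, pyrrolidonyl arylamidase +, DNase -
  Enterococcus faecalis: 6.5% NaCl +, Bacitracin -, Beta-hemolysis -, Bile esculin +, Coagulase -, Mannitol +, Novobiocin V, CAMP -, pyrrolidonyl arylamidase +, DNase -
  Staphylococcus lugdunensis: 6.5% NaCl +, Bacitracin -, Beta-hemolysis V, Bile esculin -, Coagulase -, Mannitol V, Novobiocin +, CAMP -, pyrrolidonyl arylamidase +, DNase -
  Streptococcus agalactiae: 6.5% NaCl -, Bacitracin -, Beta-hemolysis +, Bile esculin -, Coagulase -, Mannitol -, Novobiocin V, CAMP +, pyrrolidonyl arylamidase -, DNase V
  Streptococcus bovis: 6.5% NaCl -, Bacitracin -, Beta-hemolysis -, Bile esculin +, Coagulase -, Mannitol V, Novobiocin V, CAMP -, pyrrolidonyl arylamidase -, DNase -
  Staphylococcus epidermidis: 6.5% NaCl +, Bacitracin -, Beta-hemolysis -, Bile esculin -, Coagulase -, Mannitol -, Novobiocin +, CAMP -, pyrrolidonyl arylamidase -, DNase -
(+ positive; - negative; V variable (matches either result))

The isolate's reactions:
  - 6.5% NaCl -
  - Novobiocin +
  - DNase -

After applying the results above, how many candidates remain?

Novobiocin +: excludes Staphylococcus saprophyticus — 10 left.
DNase -: excludes Streptococcus pyogenes, Staphylococcus aureus — 8 left.
6.5% NaCl -: excludes Enterococcus faecium, Enterococcus faecalis, Staphylococcus lugdunensis, Staphylococcus epidermidis — 4 left.
Still consistent: Micrococcus luteus, Streptococcus agalactiae, Streptococcus bovis, Streptococcus mitis.

4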